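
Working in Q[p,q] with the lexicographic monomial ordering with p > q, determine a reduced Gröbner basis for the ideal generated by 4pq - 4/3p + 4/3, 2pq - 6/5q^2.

G = {p - 9/5q^2 - 1, q^3 - 1/3q^2 + 5/9q}

Buchberger's algorithm terminates because the ascending chain of leading-term ideals stabilizes.

f_1 = 4pq - 4/3p + 4/3, LT = pq.
f_2 = 2pq - 6/5q^2, LT = pq.

S(f_1,f_2): lcm = pq. S = -1/3p + 3/5q^2 + 1/3.
  leading term p: no divisor's leading term divides it; move -1/3p to the remainder.
  leading term q^2: no divisor's leading term divides it; move 3/5q^2 to the remainder.
  leading term 1: no divisor's leading term divides it; move 1/3 to the remainder.
  remainder -1/3p + 3/5q^2 + 1/3 ≠ 0; add g_3 = -1/3p + 3/5q^2 + 1/3 to the basis.

S(f_1,g_3): lcm = pq. S = -1/3p + 9/5q^3 + q + 1/3.
  leading term p: subtract (1)·g_3 from -1/3p + 9/5q^3 + q + 1/3 → 9/5q^3 - 3/5q^2 + q
  leading term q^3: no divisor's leading term divides it; move 9/5q^3 to the remainder.
  leading term q^2: no divisor's leading term divides it; move -3/5q^2 to the remainder.
  leading term q: no divisor's leading term divides it; move q to the remainder.
  remainder 9/5q^3 - 3/5q^2 + q ≠ 0; add g_4 = 9/5q^3 - 3/5q^2 + q to the basis.

The other S-polynomials (S(f_2,g_3), S(f_1,g_4), S(f_2,g_4), S(g_3,g_4)) all reduce to 0 modulo the current basis, so we have a Gröbner basis.
Inter-reduce: drop elements whose leading term is divisible by another's, tail-reduce, and make monic.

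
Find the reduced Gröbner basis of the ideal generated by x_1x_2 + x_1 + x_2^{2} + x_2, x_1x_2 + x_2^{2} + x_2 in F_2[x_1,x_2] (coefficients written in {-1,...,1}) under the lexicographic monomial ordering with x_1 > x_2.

G = {x_1, x_2^{2} + x_2}

f_1 = x_1x_2 + x_1 + x_2^{2} + x_2, LT = x_1x_2.
f_2 = x_1x_2 + x_2^{2} + x_2, LT = x_1x_2.

S(f_1,f_2): lcm = x_1x_2. S = x_1.
  reduce S modulo (f_1, f_2):
  remainder x_1 ≠ 0; add g_3 = x_1 to the basis.

S(f_1,g_3): lcm = x_1x_2. S = x_1 + x_2^{2} + x_2.
  reduce S modulo (f_1, f_2, g_3):
  remainder x_2^{2} + x_2 ≠ 0; add g_4 = x_2^{2} + x_2 to the basis.

The other S-polynomials (S(f_2,g_3), S(f_1,g_4), S(f_2,g_4), S(g_3,g_4)) all reduce to 0 modulo the current basis, so we have a Gröbner basis.
Inter-reduce: drop elements whose leading term is divisible by another's, tail-reduce, and make monic.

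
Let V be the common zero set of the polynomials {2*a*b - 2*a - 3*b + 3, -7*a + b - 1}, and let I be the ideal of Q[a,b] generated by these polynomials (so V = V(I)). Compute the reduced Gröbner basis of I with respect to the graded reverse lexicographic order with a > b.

Buchberger's algorithm terminates because the ascending chain of leading-term ideals stabilizes.

f_1 = 2*a*b - 2*a - 3*b + 3, LT = a*b.
f_2 = -7*a + b - 1, LT = a.

S(f_1,f_2): lcm = a*b. S = 1/7*b**2 - a - 23/14*b + 3/2.
  leading term b**2: no divisor's leading term divides it; move 1/7*b**2 to the remainder.
  leading term a: subtract (1/7)·f_2 from -a - 23/14*b + 3/2 → -25/14*b + 23/14
  leading term b: no divisor's leading term divides it; move -25/14*b to the remainder.
  leading term 1: no divisor's leading term divides it; move 23/14 to the remainder.
  remainder 1/7*b**2 - 25/14*b + 23/14 ≠ 0; add g_3 = 1/7*b**2 - 25/14*b + 23/14 to the basis.

S(f_1,g_3): lcm = a*b**2. S = 23/2*a*b - 3/2*b**2 - 23/2*a + 3/2*b.
  leading term a*b: subtract (23/4)·f_1 from 23/2*a*b - 3/2*b**2 - 23/2*a + 3/2*b → -3/2*b**2 + 75/4*b - 69/4
  leading term b**2: subtract (-21/2)·g_3 from -3/2*b**2 + 75/4*b - 69/4 → 0
  remainder 0.

S(f_2,g_3): leading monomials are coprime, so the S-polynomial reduces to 0 (Buchberger's first criterion).
Every S-polynomial of the final basis reduces to 0, so we have a Gröbner basis.
Inter-reduce: drop elements whose leading term is divisible by another's, tail-reduce, and make monic.

G = {b**2 - 25/2*b + 23/2, a - 1/7*b + 1/7}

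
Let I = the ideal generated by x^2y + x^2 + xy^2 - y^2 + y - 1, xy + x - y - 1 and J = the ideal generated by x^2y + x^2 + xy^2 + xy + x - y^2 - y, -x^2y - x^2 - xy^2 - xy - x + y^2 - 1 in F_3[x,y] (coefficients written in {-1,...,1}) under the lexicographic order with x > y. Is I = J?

No, the ideals differ.

Two ideals are equal iff their reduced Gröbner bases coincide (the reduced basis is unique for a fixed ordering).
Buchberger on the first generating set:
f_1 = x^2y + x^2 + xy^2 - y^2 + y - 1, LT = x^2y.
f_2 = xy + x - y - 1, LT = xy.

S(f_1,f_2): lcm = x^2y. S = xy^2 + xy + x - y^2 + y - 1.
  leading term xy^2: subtract (y)·f_2 from xy^2 + xy + x - y^2 + y - 1 → x - y - 1
  leading term x: no divisor's leading term divides it; move x to the remainder.
  leading term y: no divisor's leading term divides it; move -y to the remainder.
  leading term 1: no divisor's leading term divides it; move -1 to the remainder.
  remainder x - y - 1 ≠ 0; add g_3 = x - y - 1 to the basis.

S(f_1,g_3): lcm = x^2y. S = x^2 - xy^2 + xy - y^2 + y - 1.
  leading term x^2: subtract (x)·g_3 from x^2 - xy^2 + xy - y^2 + y - 1 → -xy^2 - xy + x - y^2 + y - 1
  leading term xy^2: subtract (-y)·f_2 from -xy^2 - xy + x - y^2 + y - 1 → x + y^2 - 1
  leading term x: subtract (1)·g_3 from x + y^2 - 1 → y^2 + y
  leading term y^2: no divisor's leading term divides it; move y^2 to the remainder.
  leading term y: no divisor's leading term divides it; move y to the remainder.
  remainder y^2 + y ≠ 0; add g_4 = y^2 + y to the basis.

The other S-polynomials (S(f_2,g_3), S(f_1,g_4), S(f_2,g_4), S(g_3,g_4)) all reduce to 0 modulo the current basis, so we have a Gröbner basis.
Inter-reduce: drop elements whose leading term is divisible by another's, tail-reduce, and make monic.
Reduced Gröbner basis: {x - y - 1, y^2 + y}.

Buchberger on the second generating set:
h_1 = x^2y + x^2 + xy^2 + xy + x - y^2 - y, LT = x^2y.
h_2 = -x^2y - x^2 - xy^2 - xy - x + y^2 - 1, LT = x^2y.

S(h_1,h_2): lcm = x^2y. S = -y - 1.
  leading term y: no divisor's leading term divides it; move -y to the remainder.
  leading term 1: no divisor's leading term divides it; move -1 to the remainder.
  remainder -y - 1 ≠ 0; add k_3 = -y - 1 to the basis.

S(h_1,k_3): lcm = x^2y. S = xy^2 + xy + x - y^2 - y.
  leading term xy^2: subtract (-xy)·k_3 from xy^2 + xy + x - y^2 - y → x - y^2 - y
  leading term x: no divisor's leading term divides it; move x to the remainder.
  leading term y^2: subtract (y)·k_3 from -y^2 - y → 0
  remainder x ≠ 0; add k_4 = x to the basis.

The other S-polynomials (S(h_2,k_3), S(h_1,k_4), S(h_2,k_4), S(k_3,k_4)) all reduce to 0 modulo the current basis, so we have a Gröbner basis.
Inter-reduce: drop elements whose leading term is divisible by another's, tail-reduce, and make monic.
Reduced Gröbner basis: {x, y + 1}.

These differ, so the ideals are not equal.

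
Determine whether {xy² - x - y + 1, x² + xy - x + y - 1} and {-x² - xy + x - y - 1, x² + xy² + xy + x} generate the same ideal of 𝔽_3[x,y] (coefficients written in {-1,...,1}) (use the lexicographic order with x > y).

No, the ideals differ.

Two ideals are equal iff their reduced Gröbner bases coincide (the reduced basis is unique for a fixed ordering).
Buchberger on the first generating set:
f_1 = xy² - x - y + 1, LT = xy².
f_2 = x² + xy - x + y - 1, LT = x².

S(f_1,f_2): lcm = x²y². S = -x² - xy³ + xy² - xy + x - y³ + y².
  reduce S modulo (f_1, f_2):
  remainder -xy + x - y³ + 1 ≠ 0; add g_3 = -xy + x - y³ + 1 to the basis.

S(f_1,g_3): lcm = xy². S = xy - x - y⁴ + 1.
  reduce S modulo (f_1, f_2, g_3):
  remainder -y⁴ - y³ - 1 ≠ 0; add g_4 = -y⁴ - y³ - 1 to the basis.

The other S-polynomials (S(f_2,g_3), S(f_1,g_4), S(f_2,g_4), S(g_3,g_4)) all reduce to 0 modulo the current basis, so we have a Gröbner basis.
Inter-reduce: drop elements whose leading term is divisible by another's, tail-reduce, and make monic.
Reduced Gröbner basis: {x² - y³ + y, xy - x + y³ - 1, y⁴ + y³ + 1}.

Buchberger on the second generating set:
h_1 = -x² - xy + x - y - 1, LT = x².
h_2 = x² + xy² + xy + x, LT = x².

S(h_1,h_2): lcm = x². S = -xy² + x + y + 1.
  reduce S modulo (h_1, h_2):
  remainder -xy² + x + y + 1 ≠ 0; add k_3 = -xy² + x + y + 1 to the basis.

S(h_1,k_3): lcm = x²y². S = x² + xy³ - xy² + xy + x + y³ + y².
  reduce S modulo (h_1, h_2, k_3):
  remainder xy + x + y³ - y² - y + 1 ≠ 0; add k_4 = xy + x + y³ - y² - y + 1 to the basis.

S(k_3,k_4): lcm = xy². S = -xy - x - y⁴ + y³ + y² + y - 1.
  reduce S modulo (h_1, h_2, k_3, k_4):
  remainder -y⁴ - y³ ≠ 0; add k_5 = -y⁴ - y³ to the basis.

The other S-polynomials (S(h_2,k_3), S(h_1,k_4), S(h_2,k_4), S(h_1,k_5), S(h_2,k_5), S(k_3,k_5), S(k_4,k_5)) all reduce to 0 modulo the current basis, so we have a Gröbner basis.
Inter-reduce: drop elements whose leading term is divisible by another's, tail-reduce, and make monic.
Reduced Gröbner basis: {x² + x - y³ + y² - y, xy + x + y³ - y² - y + 1, y⁴ + y³}.

Since the reduced bases disagree, the two ideals are not the same.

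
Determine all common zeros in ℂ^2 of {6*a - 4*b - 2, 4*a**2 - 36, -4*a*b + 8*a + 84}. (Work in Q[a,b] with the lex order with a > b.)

{(-3, -5)}

Compute a lex Gröbner basis by Buchberger's algorithm.
f_1 = 6*a - 4*b - 2, LT = a.
f_2 = 4*a**2 - 36, LT = a**2.
f_3 = -4*a*b + 8*a + 84, LT = a*b.

S(f_1,f_2): lcm = a**2. S = -2/3*a*b - 1/3*a + 9.
  leading term a*b: subtract (-1/9*b)·f_1 from -2/3*a*b - 1/3*a + 9 → -1/3*a - 4/9*b**2 - 2/9*b + 9
  leading term a: subtract (-1/18)·f_1 from -1/3*a - 4/9*b**2 - 2/9*b + 9 → -4/9*b**2 - 4/9*b + 80/9
  leading term b**2: no divisor's leading term divides it; move -4/9*b**2 to the remainder.
  leading term b: no divisor's leading term divides it; move -4/9*b to the remainder.
  leading term 1: no divisor's leading term divides it; move 80/9 to the remainder.
  remainder -4/9*b**2 - 4/9*b + 80/9 ≠ 0; add h_4 = -4/9*b**2 - 4/9*b + 80/9 to the basis.

S(f_1,f_3): lcm = a*b. S = 2*a - 2/3*b**2 - 1/3*b + 21.
  leading term a: subtract (1/3)·f_1 from 2*a - 2/3*b**2 - 1/3*b + 21 → -2/3*b**2 + b + 65/3
  leading term b**2: subtract (3/2)·h_4 from -2/3*b**2 + b + 65/3 → 5/3*b + 25/3
  leading term b: no divisor's leading term divides it; move 5/3*b to the remainder.
  leading term 1: no divisor's leading term divides it; move 25/3 to the remainder.
  remainder 5/3*b + 25/3 ≠ 0; add h_5 = 5/3*b + 25/3 to the basis.

S(f_2,f_3): lcm = a**2*b. S = 2*a**2 + 21*a - 9*b.
  leading term a**2: subtract (1/3*a)·f_1 from 2*a**2 + 21*a - 9*b → 4/3*a*b + 65/3*a - 9*b
  leading term a*b: subtract (2/9*b)·f_1 from 4/3*a*b + 65/3*a - 9*b → 65/3*a + 8/9*b**2 - 77/9*b
  leading term a: subtract (65/18)·f_1 from 65/3*a + 8/9*b**2 - 77/9*b → 8/9*b**2 + 53/9*b + 65/9
  leading term b**2: subtract (-2)·h_4 from 8/9*b**2 + 53/9*b + 65/9 → 5*b + 25
  leading term b: subtract (3)·h_5 from 5*b + 25 → 0
  remainder 0.

S(f_1,h_4): leading monomials are coprime, so the S-polynomial reduces to 0 (Buchberger's first criterion).
S(f_2,h_4): leading monomials are coprime, so the S-polynomial reduces to 0 (Buchberger's first criterion).
S(f_3,h_4): lcm = a*b**2. S = -3*a*b + 20*a - 21*b.
  leading term a*b: subtract (-1/2*b)·f_1 from -3*a*b + 20*a - 21*b → 20*a - 2*b**2 - 22*b
  leading term a: subtract (10/3)·f_1 from 20*a - 2*b**2 - 22*b → -2*b**2 - 26/3*b + 20/3
  leading term b**2: subtract (9/2)·h_4 from -2*b**2 - 26/3*b + 20/3 → -20/3*b - 100/3
  leading term b: subtract (-4)·h_5 from -20/3*b - 100/3 → 0
  remainder 0.

S(f_1,h_5): leading monomials are coprime, so the S-polynomial reduces to 0 (Buchberger's first criterion).
S(f_2,h_5): leading monomials are coprime, so the S-polynomial reduces to 0 (Buchberger's first criterion).
S(f_3,h_5): lcm = a*b. S = -7*a - 21.
  leading term a: subtract (-7/6)·f_1 from -7*a - 21 → -14/3*b - 70/3
  leading term b: subtract (-14/5)·h_5 from -14/3*b - 70/3 → 0
  remainder 0.

S(h_4,h_5): lcm = b**2. S = -4*b - 20.
  leading term b: subtract (-12/5)·h_5 from -4*b - 20 → 0
  remainder 0.

Every S-polynomial of the final basis reduces to 0, so we have a Gröbner basis.
Inter-reduce: drop elements whose leading term is divisible by another's, tail-reduce, and make monic.
Reduced Gröbner basis: {a + 3, b + 5}.

Since the basis is lex-ordered, b + 5 is univariate in b. Its roots are {-5}. Back-substituting each root into the other basis elements fixes the other coordinates.
  b = -5: the earlier basis element becomes a + 3 = 0, giving a = -3 — point (-3, -5).
This is the nonlinear analogue of row-reducing a linear system.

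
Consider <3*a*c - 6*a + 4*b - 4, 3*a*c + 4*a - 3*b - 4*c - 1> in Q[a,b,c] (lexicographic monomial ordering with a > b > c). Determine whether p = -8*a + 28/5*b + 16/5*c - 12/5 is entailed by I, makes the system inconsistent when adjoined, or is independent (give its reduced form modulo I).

First compute the reduced Gröbner basis of I by Buchberger's algorithm.
f_1 = 3*a*c - 6*a + 4*b - 4, LT = a*c.
f_2 = 3*a*c + 4*a - 3*b - 4*c - 1, LT = a*c.

S(f_1,f_2): lcm = a*c. S = -10/3*a + 7/3*b + 4/3*c - 1.
  reduce S modulo (f_1, f_2):
  remainder -10/3*a + 7/3*b + 4/3*c - 1 ≠ 0; add h_3 = -10/3*a + 7/3*b + 4/3*c - 1 to the basis.

S(f_1,h_3): lcm = a*c. S = -2*a + 7/10*b*c + 4/3*b + 2/5*c**2 - 3/10*c - 4/3.
  reduce S modulo (f_1, f_2, h_3):
  remainder 7/10*b*c - 1/15*b + 2/5*c**2 - 11/10*c - 11/15 ≠ 0; add h_4 = 7/10*b*c - 1/15*b + 2/5*c**2 - 11/10*c - 11/15 to the basis.

The other S-polynomials (S(f_2,h_3), S(f_1,h_4), S(f_2,h_4), S(h_3,h_4)) all reduce to 0 modulo the current basis, so we have a Gröbner basis.
Inter-reduce: drop elements whose leading term is divisible by another's, tail-reduce, and make monic.
Reduced Gröbner basis: {a - 7/10*b - 2/5*c + 3/10, b*c - 2/21*b + 4/7*c**2 - 11/7*c - 22/21}.
Label its elements g_1 = a - 7/10*b - 2/5*c + 3/10, g_2 = b*c - 2/21*b + 4/7*c**2 - 11/7*c - 22/21.

Reduce p = -8*a + 28/5*b + 16/5*c - 12/5 modulo G:
  leading term a: subtract (-8)·g_1 from -8*a + 28/5*b + 16/5*c - 12/5 → 0
  normal form = 0.
Since the normal form is 0, p ∈ I.

-8*a + 28/5*b + 16/5*c - 12/5 lies in I (it reduces to 0).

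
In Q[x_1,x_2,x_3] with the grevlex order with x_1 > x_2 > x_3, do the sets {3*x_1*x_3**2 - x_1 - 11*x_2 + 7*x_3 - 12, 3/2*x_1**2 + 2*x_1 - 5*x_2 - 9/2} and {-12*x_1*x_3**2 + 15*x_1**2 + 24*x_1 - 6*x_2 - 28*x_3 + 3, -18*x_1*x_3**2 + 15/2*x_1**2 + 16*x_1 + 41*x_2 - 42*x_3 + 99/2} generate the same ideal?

Two ideals are equal iff their reduced Gröbner bases coincide (the reduced basis is unique for a fixed ordering).
Buchberger on the first generating set:
f_1 = 3*x_1*x_3**2 - x_1 - 11*x_2 + 7*x_3 - 12, LT = x_1*x_3**2.
f_2 = 3/2*x_1**2 + 2*x_1 - 5*x_2 - 9/2, LT = x_1**2.

S(f_1,f_2): lcm = x_1**2*x_3**2. S = -4/3*x_1*x_3**2 + 10/3*x_2*x_3**2 - 1/3*x_1**2 - 11/3*x_1*x_2 + 7/3*x_1*x_3 + 3*x_3**2 - 4*x_1.
  leading term x_1*x_3**2: subtract (-4/9)·f_1 from -4/3*x_1*x_3**2 + 10/3*x_2*x_3**2 - 1/3*x_1**2 - 11/3*x_1*x_2 + 7/3*x_1*x_3 + 3*x_3**2 - 4*x_1 → 10/3*x_2*x_3**2 - 1/3*x_1**2 - 11/3*x_1*x_2 + 7/3*x_1*x_3 + 3*x_3**2 - 40/9*x_1 - 44/9*x_2 + 28/9*x_3 - 16/3
  leading term x_2*x_3**2: no divisor's leading term divides it; move 10/3*x_2*x_3**2 to the remainder.
  leading term x_1**2: subtract (-2/9)·f_2 from -1/3*x_1**2 - 11/3*x_1*x_2 + 7/3*x_1*x_3 + 3*x_3**2 - 40/9*x_1 - 44/9*x_2 + 28/9*x_3 - 16/3 → -11/3*x_1*x_2 + 7/3*x_1*x_3 + 3*x_3**2 - 4*x_1 - 6*x_2 + 28/9*x_3 - 19/3
  leading term x_1*x_2: no divisor's leading term divides it; move -11/3*x_1*x_2 to the remainder.
  leading term x_1*x_3: no divisor's leading term divides it; move 7/3*x_1*x_3 to the remainder.
  leading term x_3**2: no divisor's leading term divides it; move 3*x_3**2 to the remainder.
  leading term x_1: no divisor's leading term divides it; move -4*x_1 to the remainder.
  leading term x_2: no divisor's leading term divides it; move -6*x_2 to the remainder.
  leading term x_3: no divisor's leading term divides it; move 28/9*x_3 to the remainder.
  leading term 1: no divisor's leading term divides it; move -19/3 to the remainder.
  remainder 10/3*x_2*x_3**2 - 11/3*x_1*x_2 + 7/3*x_1*x_3 + 3*x_3**2 - 4*x_1 - 6*x_2 + 28/9*x_3 - 19/3 ≠ 0; add g_3 = 10/3*x_2*x_3**2 - 11/3*x_1*x_2 + 7/3*x_1*x_3 + 3*x_3**2 - 4*x_1 - 6*x_2 + 28/9*x_3 - 19/3 to the basis.

The other S-polynomials (S(f_1,g_3), S(f_2,g_3)) all reduce to 0 modulo the current basis, so we have a Gröbner basis.
Inter-reduce: drop elements whose leading term is divisible by another's, tail-reduce, and make monic.
Reduced Gröbner basis: {x_1*x_3**2 - 1/3*x_1 - 11/3*x_2 + 7/3*x_3 - 4, x_2*x_3**2 - 11/10*x_1*x_2 + 7/10*x_1*x_3 + 9/10*x_3**2 - 6/5*x_1 - 9/5*x_2 + 14/15*x_3 - 19/10, x_1**2 + 4/3*x_1 - 10/3*x_2 - 3}.

Buchberger on the second generating set:
h_1 = -12*x_1*x_3**2 + 15*x_1**2 + 24*x_1 - 6*x_2 - 28*x_3 + 3, LT = x_1*x_3**2.
h_2 = -18*x_1*x_3**2 + 15/2*x_1**2 + 16*x_1 + 41*x_2 - 42*x_3 + 99/2, LT = x_1*x_3**2.

S(h_1,h_2): lcm = x_1*x_3**2. S = -5/6*x_1**2 - 10/9*x_1 + 25/9*x_2 + 5/2.
  leading term x_1**2: no divisor's leading term divides it; move -5/6*x_1**2 to the remainder.
  leading term x_1: no divisor's leading term divides it; move -10/9*x_1 to the remainder.
  leading term x_2: no divisor's leading term divides it; move 25/9*x_2 to the remainder.
  leading term 1: no divisor's leading term divides it; move 5/2 to the remainder.
  remainder -5/6*x_1**2 - 10/9*x_1 + 25/9*x_2 + 5/2 ≠ 0; add k_3 = -5/6*x_1**2 - 10/9*x_1 + 25/9*x_2 + 5/2 to the basis.

S(h_1,k_3): lcm = x_1**2*x_3**2. S = -5/4*x_1**3 - 4/3*x_1*x_3**2 + 10/3*x_2*x_3**2 - 2*x_1**2 + 1/2*x_1*x_2 + 7/3*x_1*x_3 + 3*x_3**2 - 1/4*x_1.
  leading term x_1**3: subtract (3/2*x_1)·k_3 from -5/4*x_1**3 - 4/3*x_1*x_3**2 + 10/3*x_2*x_3**2 - 2*x_1**2 + 1/2*x_1*x_2 + 7/3*x_1*x_3 + 3*x_3**2 - 1/4*x_1 → -4/3*x_1*x_3**2 + 10/3*x_2*x_3**2 - 1/3*x_1**2 - 11/3*x_1*x_2 + 7/3*x_1*x_3 + 3*x_3**2 - 4*x_1
  leading term x_1*x_3**2: subtract (1/9)·h_1 from -4/3*x_1*x_3**2 + 10/3*x_2*x_3**2 - 1/3*x_1**2 - 11/3*x_1*x_2 + 7/3*x_1*x_3 + 3*x_3**2 - 4*x_1 → 10/3*x_2*x_3**2 - 2*x_1**2 - 11/3*x_1*x_2 + 7/3*x_1*x_3 + 3*x_3**2 - 20/3*x_1 + 2/3*x_2 + 28/9*x_3 - 1/3
  leading term x_2*x_3**2: no divisor's leading term divides it; move 10/3*x_2*x_3**2 to the remainder.
  leading term x_1**2: subtract (12/5)·k_3 from -2*x_1**2 - 11/3*x_1*x_2 + 7/3*x_1*x_3 + 3*x_3**2 - 20/3*x_1 + 2/3*x_2 + 28/9*x_3 - 1/3 → -11/3*x_1*x_2 + 7/3*x_1*x_3 + 3*x_3**2 - 4*x_1 - 6*x_2 + 28/9*x_3 - 19/3
  leading term x_1*x_2: no divisor's leading term divides it; move -11/3*x_1*x_2 to the remainder.
  leading term x_1*x_3: no divisor's leading term divides it; move 7/3*x_1*x_3 to the remainder.
  leading term x_3**2: no divisor's leading term divides it; move 3*x_3**2 to the remainder.
  leading term x_1: no divisor's leading term divides it; move -4*x_1 to the remainder.
  leading term x_2: no divisor's leading term divides it; move -6*x_2 to the remainder.
  leading term x_3: no divisor's leading term divides it; move 28/9*x_3 to the remainder.
  leading term 1: no divisor's leading term divides it; move -19/3 to the remainder.
  remainder 10/3*x_2*x_3**2 - 11/3*x_1*x_2 + 7/3*x_1*x_3 + 3*x_3**2 - 4*x_1 - 6*x_2 + 28/9*x_3 - 19/3 ≠ 0; add k_4 = 10/3*x_2*x_3**2 - 11/3*x_1*x_2 + 7/3*x_1*x_3 + 3*x_3**2 - 4*x_1 - 6*x_2 + 28/9*x_3 - 19/3 to the basis.

The other S-polynomials (S(h_2,k_3), S(h_1,k_4), S(h_2,k_4), S(k_3,k_4)) all reduce to 0 modulo the current basis, so we have a Gröbner basis.
Inter-reduce: drop elements whose leading term is divisible by another's, tail-reduce, and make monic.
Reduced Gröbner basis: {x_1*x_3**2 - 1/3*x_1 - 11/3*x_2 + 7/3*x_3 - 4, x_2*x_3**2 - 11/10*x_1*x_2 + 7/10*x_1*x_3 + 9/10*x_3**2 - 6/5*x_1 - 9/5*x_2 + 14/15*x_3 - 19/10, x_1**2 + 4/3*x_1 - 10/3*x_2 - 3}.

The two bases agree; hence the ideals are identical.

Yes, the ideals are equal.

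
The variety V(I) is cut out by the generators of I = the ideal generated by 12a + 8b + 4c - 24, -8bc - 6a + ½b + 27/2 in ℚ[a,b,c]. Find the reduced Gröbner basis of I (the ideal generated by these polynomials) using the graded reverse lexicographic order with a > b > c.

G = {bc - 9/16b - ¼c - 3/16, a + ⅔b + ⅓c - 2}

f_1 = 12a + 8b + 4c - 24, LT = a.
f_2 = -8bc - 6a + ½b + 27/2, LT = bc.

The S-polynomials (S(f_1,f_2)) all reduce to 0 modulo the current basis, so we have a Gröbner basis.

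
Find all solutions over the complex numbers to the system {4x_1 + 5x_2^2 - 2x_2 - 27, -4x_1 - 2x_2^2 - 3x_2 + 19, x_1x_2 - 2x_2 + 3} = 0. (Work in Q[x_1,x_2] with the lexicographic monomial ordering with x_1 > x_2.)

Compute a lex Gröbner basis by Buchberger's algorithm.
f_1 = 4x_1 + 5x_2^2 - 2x_2 - 27, LT = x_1.
f_2 = -4x_1 - 2x_2^2 - 3x_2 + 19, LT = x_1.
f_3 = x_1x_2 - 2x_2 + 3, LT = x_1x_2.

S(f_1,f_2): lcm = x_1. S = 3/4x_2^2 - 5/4x_2 - 2.
  reduce S modulo (f_1, f_2, f_3):
  remainder 3/4x_2^2 - 5/4x_2 - 2 ≠ 0; add h_4 = 3/4x_2^2 - 5/4x_2 - 2 to the basis.

S(f_1,f_3): lcm = x_1x_2. S = 5/4x_2^3 - 1/2x_2^2 - 19/4x_2 - 3.
  reduce S modulo (f_1, f_2, f_3, h_4):
  remainder 11/9x_2 + 11/9 ≠ 0; add h_5 = 11/9x_2 + 11/9 to the basis.

The other S-polynomials (S(f_2,f_3), S(f_1,h_4), S(f_2,h_4), S(f_3,h_4), S(f_1,h_5), S(f_2,h_5), S(f_3,h_5), S(h_4,h_5)) all reduce to 0 modulo the current basis, so we have a Gröbner basis.
Inter-reduce: drop elements whose leading term is divisible by another's, tail-reduce, and make monic.
Reduced Gröbner basis: {x_1 - 5, x_2 + 1}.

A lex Gröbner basis eliminates variables successively. Here x_2 + 1 depends only on x_2, with roots {-1}; lifting each root through the earlier basis elements recovers the full solutions.
  x_2 = -1: the earlier basis element becomes x_1 - 5 = 0, giving x_1 = 5 — point (5, -1).
This is the nonlinear analogue of row-reducing a linear system.

{(5, -1)}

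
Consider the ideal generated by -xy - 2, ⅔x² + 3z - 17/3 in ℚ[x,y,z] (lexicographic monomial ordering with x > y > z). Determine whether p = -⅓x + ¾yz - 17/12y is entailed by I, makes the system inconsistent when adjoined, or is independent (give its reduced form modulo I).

-⅓x + ¾yz - 17/12y lies in I (it reduces to 0).

First compute the reduced Gröbner basis of I by Buchberger's algorithm.
f_1 = -xy - 2, LT = xy.
f_2 = ⅔x² + 3z - 17/3, LT = x².

S(f_1,f_2): lcm = x²y. S = 2x - 9/2yz + 17/2y.
  reduce S modulo (f_1, f_2):
  remainder 2x - 9/2yz + 17/2y ≠ 0; add h_3 = 2x - 9/2yz + 17/2y to the basis.

S(f_1,h_3): lcm = xy. S = 9/4y²z - 17/4y² + 2.
  reduce S modulo (f_1, f_2, h_3):
  remainder 9/4y²z - 17/4y² + 2 ≠ 0; add h_4 = 9/4y²z - 17/4y² + 2 to the basis.

The other S-polynomials (S(f_2,h_3), S(f_1,h_4), S(f_2,h_4), S(h_3,h_4)) all reduce to 0 modulo the current basis, so we have a Gröbner basis.
Inter-reduce: drop elements whose leading term is divisible by another's, tail-reduce, and make monic.
Reduced Gröbner basis: {x - 9/4yz + 17/4y, y²z - 17/9y² + 8/9}.
Label its elements g_1 = x - 9/4yz + 17/4y, g_2 = y²z - 17/9y² + 8/9.

Reduce p = -⅓x + ¾yz - 17/12y modulo G:
  leading term x: subtract (-⅓)·g_1 from -⅓x + ¾yz - 17/12y → 0
  normal form = 0.
Since the normal form is 0, p ∈ I.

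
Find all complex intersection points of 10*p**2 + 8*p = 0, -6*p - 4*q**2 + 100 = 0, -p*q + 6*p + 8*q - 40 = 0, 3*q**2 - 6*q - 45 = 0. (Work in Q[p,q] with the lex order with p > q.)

Compute a lex Gröbner basis by Buchberger's algorithm.
f_1 = 10*p**2 + 8*p, LT = p**2.
f_2 = -6*p - 4*q**2 + 100, LT = p.
f_3 = -p*q + 6*p + 8*q - 40, LT = p*q.
f_4 = 3*q**2 - 6*q - 45, LT = q**2.

S(f_1,f_2): lcm = p**2. S = -2/3*p*q**2 + 262/15*p.
  reduce S modulo (f_1, f_2, f_3, f_4):
  remainder -688/45*q + 688/9 ≠ 0; add h_5 = -688/45*q + 688/9 to the basis.

The other S-polynomials (S(f_1,f_3), S(f_1,f_4), S(f_2,f_3), S(f_2,f_4), S(f_3,f_4), S(f_1,h_5), S(f_2,h_5), S(f_3,h_5), S(f_4,h_5)) all reduce to 0 modulo the current basis, so we have a Gröbner basis.
Inter-reduce: drop elements whose leading term is divisible by another's, tail-reduce, and make monic.
Reduced Gröbner basis: {p, q - 5}.

Since the basis is lex-ordered, q - 5 is univariate in q. Its roots are {5}. Back-substituting each root into the other basis elements fixes the other coordinates.
  q = 5: the earlier basis element becomes p = 0, giving p = 0 — point (0, 5).

{(0, 5)}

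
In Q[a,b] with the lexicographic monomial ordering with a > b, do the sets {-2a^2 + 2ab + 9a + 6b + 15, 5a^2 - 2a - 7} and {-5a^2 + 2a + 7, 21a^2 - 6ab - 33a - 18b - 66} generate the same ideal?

Two ideals are equal iff their reduced Gröbner bases coincide (the reduced basis is unique for a fixed ordering).
Buchberger on the first generating set:
f_1 = -2a^2 + 2ab + 9a + 6b + 15, LT = a^2.
f_2 = 5a^2 - 2a - 7, LT = a^2.

S(f_1,f_2): lcm = a^2. S = -ab - 41/10a - 3b - 61/10.
  reduce S modulo (f_1, f_2):
  remainder -ab - 41/10a - 3b - 61/10 ≠ 0; add g_3 = -ab - 41/10a - 3b - 61/10 to the basis.

S(f_1,g_3): lcm = a^2b. S = -41/10a^2 - ab^2 - 15/2ab - 61/10a - 3b^2 - 15/2b.
  reduce S modulo (f_1, f_2, g_3):
  remainder 31/5a + 44/5b + 15 ≠ 0; add g_4 = 31/5a + 44/5b + 15 to the basis.

S(g_3,g_4): lcm = ab. S = 41/10a - 44/31b^2 + 18/31b + 61/10.
  reduce S modulo (f_1, f_2, g_3, g_4):
  remainder -44/31b^2 - 812/155b - 592/155 ≠ 0; add g_5 = -44/31b^2 - 812/155b - 592/155 to the basis.

The other S-polynomials (S(f_2,g_3), S(f_1,g_4), S(f_2,g_4), S(f_1,g_5), S(f_2,g_5), S(g_3,g_5), S(g_4,g_5)) all reduce to 0 modulo the current basis, so we have a Gröbner basis.
Inter-reduce: drop elements whose leading term is divisible by another's, tail-reduce, and make monic.
Reduced Gröbner basis: {a + 44/31b + 75/31, b^2 + 203/55b + 148/55}.

Buchberger on the second generating set:
h_1 = -5a^2 + 2a + 7, LT = a^2.
h_2 = 21a^2 - 6ab - 33a - 18b - 66, LT = a^2.

S(h_1,h_2): lcm = a^2. S = 2/7ab + 41/35a + 6/7b + 61/35.
  reduce S modulo (h_1, h_2):
  remainder 2/7ab + 41/35a + 6/7b + 61/35 ≠ 0; add k_3 = 2/7ab + 41/35a + 6/7b + 61/35 to the basis.

S(h_1,k_3): lcm = a^2b. S = -41/10a^2 - 17/5ab - 61/10a - 7/5b.
  reduce S modulo (h_1, h_2, k_3):
  remainder 31/5a + 44/5b + 15 ≠ 0; add k_4 = 31/5a + 44/5b + 15 to the basis.

S(k_3,k_4): lcm = ab. S = 41/10a - 44/31b^2 + 18/31b + 61/10.
  reduce S modulo (h_1, h_2, k_3, k_4):
  remainder -44/31b^2 - 812/155b - 592/155 ≠ 0; add k_5 = -44/31b^2 - 812/155b - 592/155 to the basis.

The other S-polynomials (S(h_2,k_3), S(h_1,k_4), S(h_2,k_4), S(h_1,k_5), S(h_2,k_5), S(k_3,k_5), S(k_4,k_5)) all reduce to 0 modulo the current basis, so we have a Gröbner basis.
Inter-reduce: drop elements whose leading term is divisible by another's, tail-reduce, and make monic.
Reduced Gröbner basis: {a + 44/31b + 75/31, b^2 + 203/55b + 148/55}.

These coincide, so the ideals are equal.

Yes, the ideals are equal.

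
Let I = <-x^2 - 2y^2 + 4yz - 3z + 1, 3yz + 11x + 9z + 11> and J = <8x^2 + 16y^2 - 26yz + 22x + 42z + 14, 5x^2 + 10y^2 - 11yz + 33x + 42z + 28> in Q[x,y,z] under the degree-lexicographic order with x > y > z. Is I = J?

For a fixed monomial order, each ideal has a unique reduced Gröbner basis; comparing bases decides equality.
Buchberger on the first generating set:
f_1 = -x^2 - 2y^2 + 4yz - 3z + 1, LT = x^2.
f_2 = 3yz + 11x + 9z + 11, LT = yz.

The S-polynomials (S(f_1,f_2)) all reduce to 0 modulo the current basis, so we have a Gröbner basis.
Inter-reduce: drop elements whose leading term is divisible by another's, tail-reduce, and make monic.
Reduced Gröbner basis: {x^2 + 2y^2 + 44/3x + 15z + 41/3, yz + 11/3x + 3z + 11/3}.

Buchberger on the second generating set:
h_1 = 8x^2 + 16y^2 - 26yz + 22x + 42z + 14, LT = x^2.
h_2 = 5x^2 + 10y^2 - 11yz + 33x + 42z + 28, LT = x^2.

S(h_1,h_2): lcm = x^2. S = -21/20yz - 77/20x - 63/20z - 77/20.
  leading term yz: no divisor's leading term divides it; move -21/20yz to the remainder.
  leading term x: no divisor's leading term divides it; move -77/20x to the remainder.
  leading term z: no divisor's leading term divides it; move -63/20z to the remainder.
  leading term 1: no divisor's leading term divides it; move -77/20 to the remainder.
  remainder -21/20yz - 77/20x - 63/20z - 77/20 ≠ 0; add k_3 = -21/20yz - 77/20x - 63/20z - 77/20 to the basis.

The other S-polynomials (S(h_1,k_3), S(h_2,k_3)) all reduce to 0 modulo the current basis, so we have a Gröbner basis.
Inter-reduce: drop elements whose leading term is divisible by another's, tail-reduce, and make monic.
Reduced Gröbner basis: {x^2 + 2y^2 + 44/3x + 15z + 41/3, yz + 11/3x + 3z + 11/3}.

The two bases agree; hence the ideals are identical.

Yes, the ideals are equal.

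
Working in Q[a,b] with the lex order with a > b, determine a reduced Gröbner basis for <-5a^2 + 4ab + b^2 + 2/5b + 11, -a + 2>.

G = {a - 2, b^2 + 42/5b - 9}

The reduced Gröbner basis is the canonical form of the ideal for this ordering.

f_1 = -5a^2 + 4ab + b^2 + 2/5b + 11, LT = a^2.
f_2 = -a + 2, LT = a.

S(f_1,f_2): lcm = a^2. S = -4/5ab + 2a - 1/5b^2 - 2/25b - 11/5.
  leading term ab: subtract (4/5b)·f_2 from -4/5ab + 2a - 1/5b^2 - 2/25b - 11/5 → 2a - 1/5b^2 - 42/25b - 11/5
  leading term a: subtract (-2)·f_2 from 2a - 1/5b^2 - 42/25b - 11/5 → -1/5b^2 - 42/25b + 9/5
  leading term b^2: no divisor's leading term divides it; move -1/5b^2 to the remainder.
  leading term b: no divisor's leading term divides it; move -42/25b to the remainder.
  leading term 1: no divisor's leading term divides it; move 9/5 to the remainder.
  remainder -1/5b^2 - 42/25b + 9/5 ≠ 0; add g_3 = -1/5b^2 - 42/25b + 9/5 to the basis.

The other S-polynomials (S(f_1,g_3), S(f_2,g_3)) all reduce to 0 modulo the current basis, so we have a Gröbner basis.
Inter-reduce: drop elements whose leading term is divisible by another's, tail-reduce, and make monic.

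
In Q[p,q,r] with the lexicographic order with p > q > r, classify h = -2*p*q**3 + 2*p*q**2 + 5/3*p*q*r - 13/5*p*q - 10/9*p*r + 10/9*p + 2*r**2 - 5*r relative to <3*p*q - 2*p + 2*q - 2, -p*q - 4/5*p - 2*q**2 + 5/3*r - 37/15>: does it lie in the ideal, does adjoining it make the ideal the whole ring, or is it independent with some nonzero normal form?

-2*p*q**3 + 2*p*q**2 + 5/3*p*q*r - 13/5*p*q - 10/9*p*r + 10/9*p + 2*r**2 - 5*r is independent of I; its normal form modulo I is 2*r**2 - 5*r.

First compute the reduced Gröbner basis of I by Buchberger's algorithm.
f_1 = 3*p*q - 2*p + 2*q - 2, LT = p*q.
f_2 = -p*q - 4/5*p - 2*q**2 + 5/3*r - 37/15, LT = p*q.

S(f_1,f_2): lcm = p*q. S = -22/15*p - 2*q**2 + 2/3*q + 5/3*r - 47/15.
  reduce S modulo (f_1, f_2):
  remainder -22/15*p - 2*q**2 + 2/3*q + 5/3*r - 47/15 ≠ 0; add k_3 = -22/15*p - 2*q**2 + 2/3*q + 5/3*r - 47/15 to the basis.

S(f_1,k_3): lcm = p*q. S = -2/3*p - 15/11*q**3 + 5/11*q**2 + 25/22*q*r - 97/66*q - 2/3.
  reduce S modulo (f_1, f_2, k_3):
  remainder -15/11*q**3 + 15/11*q**2 + 25/22*q*r - 39/22*q - 25/33*r + 25/33 ≠ 0; add k_4 = -15/11*q**3 + 15/11*q**2 + 25/22*q*r - 39/22*q - 25/33*r + 25/33 to the basis.

The other S-polynomials (S(f_2,k_3), S(f_1,k_4), S(f_2,k_4), S(k_3,k_4)) all reduce to 0 modulo the current basis, so we have a Gröbner basis.
Inter-reduce: drop elements whose leading term is divisible by another's, tail-reduce, and make monic.
Reduced Gröbner basis: {p + 15/11*q**2 - 5/11*q - 25/22*r + 47/22, q**3 - q**2 - 5/6*q*r + 13/10*q + 5/9*r - 5/9}.
Label its elements g_1 = p + 15/11*q**2 - 5/11*q - 25/22*r + 47/22, g_2 = q**3 - q**2 - 5/6*q*r + 13/10*q + 5/9*r - 5/9.

Reduce h = -2*p*q**3 + 2*p*q**2 + 5/3*p*q*r - 13/5*p*q - 10/9*p*r + 10/9*p + 2*r**2 - 5*r modulo G:
  leading term p*q**3: subtract (-2*q**3)·g_1 from -2*p*q**3 + 2*p*q**2 + 5/3*p*q*r - 13/5*p*q - 10/9*p*r + 10/9*p + 2*r**2 - 5*r → 2*p*q**2 + 5/3*p*q*r - 13/5*p*q - 10/9*p*r + 10/9*p + 30/11*q**5 - 10/11*q**4 - 25/11*q**3*r + 47/11*q**3 + 2*r**2 - 5*r
  leading term p*q**2: subtract (2*q**2)·g_1 from 2*p*q**2 + 5/3*p*q*r - 13/5*p*q - 10/9*p*r + 10/9*p + 30/11*q**5 - 10/11*q**4 - 25/11*q**3*r + 47/11*q**3 + 2*r**2 - 5*r → 5/3*p*q*r - 13/5*p*q - 10/9*p*r + 10/9*p + 30/11*q**5 - 40/11*q**4 - 25/11*q**3*r + 57/11*q**3 + 25/11*q**2*r - 47/11*q**2 + 2*r**2 - 5*r
  leading term p*q*r: subtract (5/3*q*r)·g_1 from 5/3*p*q*r - 13/5*p*q - 10/9*p*r + 10/9*p + 30/11*q**5 - 40/11*q**4 - 25/11*q**3*r + 57/11*q**3 + 25/11*q**2*r - 47/11*q**2 + 2*r**2 - 5*r → -13/5*p*q - 10/9*p*r + 10/9*p + 30/11*q**5 - 40/11*q**4 - 50/11*q**3*r + 57/11*q**3 + 100/33*q**2*r - 47/11*q**2 + 125/66*q*r**2 - 235/66*q*r + 2*r**2 - 5*r
  leading term p*q: subtract (-13/5*q)·g_1 from -13/5*p*q - 10/9*p*r + 10/9*p + 30/11*q**5 - 40/11*q**4 - 50/11*q**3*r + 57/11*q**3 + 100/33*q**2*r - 47/11*q**2 + 125/66*q*r**2 - 235/66*q*r + 2*r**2 - 5*r → -10/9*p*r + 10/9*p + 30/11*q**5 - 40/11*q**4 - 50/11*q**3*r + 96/11*q**3 + 100/33*q**2*r - 60/11*q**2 + 125/66*q*r**2 - 215/33*q*r + 611/110*q + 2*r**2 - 5*r
  leading term p*r: subtract (-10/9*r)·g_1 from -10/9*p*r + 10/9*p + 30/11*q**5 - 40/11*q**4 - 50/11*q**3*r + 96/11*q**3 + 100/33*q**2*r - 60/11*q**2 + 125/66*q*r**2 - 215/33*q*r + 611/110*q + 2*r**2 - 5*r → 10/9*p + 30/11*q**5 - 40/11*q**4 - 50/11*q**3*r + 96/11*q**3 + 50/11*q**2*r - 60/11*q**2 + 125/66*q*r**2 - 695/99*q*r + 611/110*q + 73/99*r**2 - 260/99*r
  leading term p: subtract (10/9)·g_1 from 10/9*p + 30/11*q**5 - 40/11*q**4 - 50/11*q**3*r + 96/11*q**3 + 50/11*q**2*r - 60/11*q**2 + 125/66*q*r**2 - 695/99*q*r + 611/110*q + 73/99*r**2 - 260/99*r → 30/11*q**5 - 40/11*q**4 - 50/11*q**3*r + 96/11*q**3 + 50/11*q**2*r - 230/33*q**2 + 125/66*q*r**2 - 695/99*q*r + 5999/990*q + 73/99*r**2 - 15/11*r - 235/99
  leading term q**5: subtract (30/11*q**2)·g_2 from 30/11*q**5 - 40/11*q**4 - 50/11*q**3*r + 96/11*q**3 + 50/11*q**2*r - 230/33*q**2 + 125/66*q*r**2 - 695/99*q*r + 5999/990*q + 73/99*r**2 - 15/11*r - 235/99 → -10/11*q**4 - 25/11*q**3*r + 57/11*q**3 + 100/33*q**2*r - 60/11*q**2 + 125/66*q*r**2 - 695/99*q*r + 5999/990*q + 73/99*r**2 - 15/11*r - 235/99
  leading term q**4: subtract (-10/11*q)·g_2 from -10/11*q**4 - 25/11*q**3*r + 57/11*q**3 + 100/33*q**2*r - 60/11*q**2 + 125/66*q*r**2 - 695/99*q*r + 5999/990*q + 73/99*r**2 - 15/11*r - 235/99 → -25/11*q**3*r + 47/11*q**3 + 25/11*q**2*r - 47/11*q**2 + 125/66*q*r**2 - 215/33*q*r + 611/110*q + 73/99*r**2 - 15/11*r - 235/99
  leading term q**3*r: subtract (-25/11*r)·g_2 from -25/11*q**3*r + 47/11*q**3 + 25/11*q**2*r - 47/11*q**2 + 125/66*q*r**2 - 215/33*q*r + 611/110*q + 73/99*r**2 - 15/11*r - 235/99 → 47/11*q**3 - 47/11*q**2 - 235/66*q*r + 611/110*q + 2*r**2 - 260/99*r - 235/99
  leading term q**3: subtract (47/11)·g_2 from 47/11*q**3 - 47/11*q**2 - 235/66*q*r + 611/110*q + 2*r**2 - 260/99*r - 235/99 → 2*r**2 - 5*r
  leading term r**2: no divisor's leading term divides it; move 2*r**2 to the remainder.
  leading term r: no divisor's leading term divides it; move -5*r to the remainder.
  normal form = 2*r**2 - 5*r.
The normal form is nonzero, so h ∉ I. Since h minus its normal form lies in I, I + (h) = I + (n) where n = 2*r**2 - 5*r; decide whether this ideal is the whole ring.
Run Buchberger on G together with n (pairs among the g_i already reduce to 0 since G is a Gröbner basis):
g_1 = p + 15/11*q**2 - 5/11*q - 25/22*r + 47/22, LT = p.
g_2 = q**3 - q**2 - 5/6*q*r + 13/10*q + 5/9*r - 5/9, LT = q**3.
n = 2*r**2 - 5*r, LT = r**2.

The S-polynomials (S(g_1,g_2), S(g_1,n), S(g_2,n)) all reduce to 0 modulo the current basis, so we have a Gröbner basis.
Inter-reduce: drop elements whose leading term is divisible by another's, tail-reduce, and make monic.
Reduced Gröbner basis: {p + 15/11*q**2 - 5/11*q - 25/22*r + 47/22, q**3 - q**2 - 5/6*q*r + 13/10*q + 5/9*r - 5/9, r**2 - 5/2*r}.
The reduced Gröbner basis of I + (h) is {p + 15/11*q**2 - 5/11*q - 25/22*r + 47/22, q**3 - q**2 - 5/6*q*r + 13/10*q + 5/9*r - 5/9, r**2 - 5/2*r} ≠ {1}, a proper ideal, so the enlarged system stays consistent: h is independent of I, with normal form 2*r**2 - 5*r.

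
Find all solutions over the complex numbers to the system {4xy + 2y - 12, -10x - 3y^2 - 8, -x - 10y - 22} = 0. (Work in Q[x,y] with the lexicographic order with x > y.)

Compute a lex Gröbner basis by Buchberger's algorithm.
f_1 = 4xy + 2y - 12, LT = xy.
f_2 = -10x - 3y^2 - 8, LT = x.
f_3 = -x - 10y - 22, LT = x.

S(f_1,f_2): lcm = xy. S = -3/10y^3 - 3/10y - 3.
  leading term y^3: no divisor's leading term divides it; move -3/10y^3 to the remainder.
  leading term y: no divisor's leading term divides it; move -3/10y to the remainder.
  leading term 1: no divisor's leading term divides it; move -3 to the remainder.
  remainder -3/10y^3 - 3/10y - 3 ≠ 0; add h_4 = -3/10y^3 - 3/10y - 3 to the basis.

S(f_1,f_3): lcm = xy. S = -10y^2 - 43/2y - 3.
  leading term y^2: no divisor's leading term divides it; move -10y^2 to the remainder.
  leading term y: no divisor's leading term divides it; move -43/2y to the remainder.
  leading term 1: no divisor's leading term divides it; move -3 to the remainder.
  remainder -10y^2 - 43/2y - 3 ≠ 0; add h_5 = -10y^2 - 43/2y - 3 to the basis.

S(f_2,f_3): lcm = x. S = 3/10y^2 - 10y - 106/5.
  leading term y^2: subtract (-3/100)·h_5 from 3/10y^2 - 10y - 106/5 → -2129/200y - 2129/100
  leading term y: no divisor's leading term divides it; move -2129/200y to the remainder.
  leading term 1: no divisor's leading term divides it; move -2129/100 to the remainder.
  remainder -2129/200y - 2129/100 ≠ 0; add h_6 = -2129/200y - 2129/100 to the basis.

The other S-polynomials (S(f_1,h_4), S(f_2,h_4), S(f_3,h_4), S(f_1,h_5), S(f_2,h_5), S(f_3,h_5), S(h_4,h_5), S(f_1,h_6), S(f_2,h_6), S(f_3,h_6), S(h_4,h_6), S(h_5,h_6)) all reduce to 0 modulo the current basis, so we have a Gröbner basis.
Inter-reduce: drop elements whose leading term is divisible by another's, tail-reduce, and make monic.
Reduced Gröbner basis: {x + 2, y + 2}.

From the last basis element, y + 2 = 0, so y takes values in {-2}. Each choice, substituted upward through the basis, yields the corresponding point(s) of the solution set.
  y = -2: the earlier basis element becomes x + 2 = 0, giving x = -2 — point (-2, -2).

{(-2, -2)}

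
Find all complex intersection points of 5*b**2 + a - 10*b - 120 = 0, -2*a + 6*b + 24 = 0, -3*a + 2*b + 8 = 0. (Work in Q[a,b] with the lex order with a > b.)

Compute a lex Gröbner basis by Buchberger's algorithm.
f_1 = a + 5*b**2 - 10*b - 120, LT = a.
f_2 = -2*a + 6*b + 24, LT = a.
f_3 = -3*a + 2*b + 8, LT = a.

S(f_1,f_2): lcm = a. S = 5*b**2 - 7*b - 108.
  leading term b**2: no divisor's leading term divides it; move 5*b**2 to the remainder.
  leading term b: no divisor's leading term divides it; move -7*b to the remainder.
  leading term 1: no divisor's leading term divides it; move -108 to the remainder.
  remainder 5*b**2 - 7*b - 108 ≠ 0; add h_4 = 5*b**2 - 7*b - 108 to the basis.

S(f_1,f_3): lcm = a. S = 5*b**2 - 28/3*b - 352/3.
  leading term b**2: subtract (1)·h_4 from 5*b**2 - 28/3*b - 352/3 → -7/3*b - 28/3
  leading term b: no divisor's leading term divides it; move -7/3*b to the remainder.
  leading term 1: no divisor's leading term divides it; move -28/3 to the remainder.
  remainder -7/3*b - 28/3 ≠ 0; add h_5 = -7/3*b - 28/3 to the basis.

The other S-polynomials (S(f_2,f_3), S(f_1,h_4), S(f_2,h_4), S(f_3,h_4), S(f_1,h_5), S(f_2,h_5), S(f_3,h_5), S(h_4,h_5)) all reduce to 0 modulo the current basis, so we have a Gröbner basis.
Inter-reduce: drop elements whose leading term is divisible by another's, tail-reduce, and make monic.
Reduced Gröbner basis: {a, b + 4}.

Elimination: the polynomial b + 4 lies in the elimination ideal for b, so b ∈ {-4}. For each such b, the remaining basis elements (now univariate) give the rest of the solution.
  b = -4: the earlier basis element becomes a = 0, giving a = 0 — point (0, -4).
Check: every point annihilates each of the original generators.

{(0, -4)}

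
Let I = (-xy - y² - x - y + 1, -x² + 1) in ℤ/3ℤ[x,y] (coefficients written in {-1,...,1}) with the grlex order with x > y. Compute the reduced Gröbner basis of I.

This is the nonlinear analogue of row-reducing a linear system.

f_1 = -xy - y² - x - y + 1, LT = xy.
f_2 = -x² + 1, LT = x².

S(f_1,f_2): lcm = x²y. S = xy² + x² + xy - x + y.
  leading term xy²: subtract (-y)·f_1 from xy² + x² + xy - x + y → -y³ + x² - y² - x - y
  leading term y³: no divisor's leading term divides it; move -y³ to the remainder.
  leading term x²: subtract (-1)·f_2 from x² - y² - x - y → -y² - x - y + 1
  leading term y²: no divisor's leading term divides it; move -y² to the remainder.
  leading term x: no divisor's leading term divides it; move -x to the remainder.
  leading term y: no divisor's leading term divides it; move -y to the remainder.
  leading term 1: no divisor's leading term divides it; move 1 to the remainder.
  remainder -y³ - y² - x - y + 1 ≠ 0; add g_3 = -y³ - y² - x - y + 1 to the basis.

S(f_1,g_3): lcm = xy³. S = y⁴ + y³ - x² - xy - y² + x.
  leading term y⁴: subtract (-y)·g_3 from y⁴ + y³ - x² - xy - y² + x → -x² + xy + y² + x + y
  leading term x²: subtract (1)·f_2 from -x² + xy + y² + x + y → xy + y² + x + y - 1
  leading term xy: subtract (-1)·f_1 from xy + y² + x + y - 1 → 0
  remainder 0.

S(f_2,g_3): leading monomials are coprime, so the S-polynomial reduces to 0 (Buchberger's first criterion).
Every S-polynomial of the final basis reduces to 0, so we have a Gröbner basis.

G = {y³ + y² + x + y - 1, x² - 1, xy + y² + x + y - 1}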